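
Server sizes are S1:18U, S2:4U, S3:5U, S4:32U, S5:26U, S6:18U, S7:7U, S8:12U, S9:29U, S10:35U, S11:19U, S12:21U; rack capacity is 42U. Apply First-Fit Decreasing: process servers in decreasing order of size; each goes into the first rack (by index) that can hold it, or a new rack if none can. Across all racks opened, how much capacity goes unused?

Sorted descending: 35, 32, 29, 26, 21, 19, 18, 18, 12, 7, 5, 4.
rack 1: place 35U, 7U left
rack 2: place 32U, 10U left
rack 3: place 29U, 13U left
rack 4: place 26U, 16U left
rack 5: place 21U, 21U left
rack 5: place 19U, 2U left
rack 6: place 18U, 24U left
rack 6: place 18U, 6U left
rack 3: place 12U, 1U left
rack 1: place 7U, 0U left
rack 2: place 5U, 5U left
rack 2: place 4U, 1U left
6 racks × 42U = 252U; used 226U; unused 26U.

26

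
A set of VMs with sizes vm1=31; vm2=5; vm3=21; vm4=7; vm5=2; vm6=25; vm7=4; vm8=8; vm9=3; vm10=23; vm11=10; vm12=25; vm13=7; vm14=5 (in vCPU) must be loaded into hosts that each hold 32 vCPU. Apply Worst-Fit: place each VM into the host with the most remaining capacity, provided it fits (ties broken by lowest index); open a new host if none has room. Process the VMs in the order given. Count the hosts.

vm1 (31 vCPU) → host 1 (remaining 1 vCPU)
vm2 (5 vCPU) → host 2 (remaining 27 vCPU)
vm3 (21 vCPU) → host 2 (remaining 6 vCPU)
vm4 (7 vCPU) → host 3 (remaining 25 vCPU)
vm5 (2 vCPU) → host 3 (remaining 23 vCPU)
vm6 (25 vCPU) → host 4 (remaining 7 vCPU)
vm7 (4 vCPU) → host 3 (remaining 19 vCPU)
vm8 (8 vCPU) → host 3 (remaining 11 vCPU)
vm9 (3 vCPU) → host 3 (remaining 8 vCPU)
vm10 (23 vCPU) → host 5 (remaining 9 vCPU)
vm11 (10 vCPU) → host 6 (remaining 22 vCPU)
vm12 (25 vCPU) → host 7 (remaining 7 vCPU)
vm13 (7 vCPU) → host 6 (remaining 15 vCPU)
vm14 (5 vCPU) → host 6 (remaining 10 vCPU)
Final hosts: [31] [5,21] [7,2,4,8,3] [25] [23] [10,7,5] [25].

7 hosts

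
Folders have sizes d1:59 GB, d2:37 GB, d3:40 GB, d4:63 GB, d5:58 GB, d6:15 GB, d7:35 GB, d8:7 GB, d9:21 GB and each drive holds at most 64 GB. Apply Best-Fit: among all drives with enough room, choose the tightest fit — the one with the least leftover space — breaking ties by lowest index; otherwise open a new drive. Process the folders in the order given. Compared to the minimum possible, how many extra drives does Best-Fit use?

Best-Fit: [59] [37,21] [40,15,7] [63] [58] [35] → 6 drives.
Total size 335 GB; any packing needs at least ⌈335/64⌉ = 6 drives.
So 6 is already optimal.

0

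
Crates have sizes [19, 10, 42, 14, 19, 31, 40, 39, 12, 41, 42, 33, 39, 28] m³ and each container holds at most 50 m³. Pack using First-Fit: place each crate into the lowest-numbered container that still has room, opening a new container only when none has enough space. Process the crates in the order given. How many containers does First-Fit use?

10

container 1: place 19 m³, 31 m³ left
container 1: place 10 m³, 21 m³ left
container 2: place 42 m³, 8 m³ left
container 1: place 14 m³, 7 m³ left
container 3: place 19 m³, 31 m³ left
container 3: place 31 m³, 0 m³ left
container 4: place 40 m³, 10 m³ left
container 5: place 39 m³, 11 m³ left
container 6: place 12 m³, 38 m³ left
container 7: place 41 m³, 9 m³ left
container 8: place 42 m³, 8 m³ left
container 6: place 33 m³, 5 m³ left
container 9: place 39 m³, 11 m³ left
container 10: place 28 m³, 22 m³ left
Final containers: [19,10,14] [42] [19,31] [40] [39] [12,33] [41] [42] [39] [28].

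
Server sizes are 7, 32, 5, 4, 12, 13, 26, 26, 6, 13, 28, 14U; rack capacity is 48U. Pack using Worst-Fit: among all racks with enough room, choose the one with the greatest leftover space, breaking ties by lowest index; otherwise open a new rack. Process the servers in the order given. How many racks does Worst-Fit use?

rack 1: place 7U, 41U left
rack 1: place 32U, 9U left
rack 1: place 5U, 4U left
rack 1: place 4U, 0U left
rack 2: place 12U, 36U left
rack 2: place 13U, 23U left
rack 3: place 26U, 22U left
rack 4: place 26U, 22U left
rack 2: place 6U, 17U left
rack 3: place 13U, 9U left
rack 5: place 28U, 20U left
rack 4: place 14U, 8U left

5 racks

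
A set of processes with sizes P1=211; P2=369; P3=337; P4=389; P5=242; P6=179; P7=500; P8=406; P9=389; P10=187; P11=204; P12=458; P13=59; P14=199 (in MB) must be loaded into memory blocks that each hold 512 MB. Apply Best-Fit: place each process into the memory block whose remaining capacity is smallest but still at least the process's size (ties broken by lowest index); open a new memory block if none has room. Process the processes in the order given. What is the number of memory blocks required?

10 memory blocks

P1 (211 MB) → memory block 1 (remaining 301 MB)
P2 (369 MB) → memory block 2 (remaining 143 MB)
P3 (337 MB) → memory block 3 (remaining 175 MB)
P4 (389 MB) → memory block 4 (remaining 123 MB)
P5 (242 MB) → memory block 1 (remaining 59 MB)
P6 (179 MB) → memory block 5 (remaining 333 MB)
P7 (500 MB) → memory block 6 (remaining 12 MB)
P8 (406 MB) → memory block 7 (remaining 106 MB)
P9 (389 MB) → memory block 8 (remaining 123 MB)
P10 (187 MB) → memory block 5 (remaining 146 MB)
P11 (204 MB) → memory block 9 (remaining 308 MB)
P12 (458 MB) → memory block 10 (remaining 54 MB)
P13 (59 MB) → memory block 1 (remaining 0 MB)
P14 (199 MB) → memory block 9 (remaining 109 MB)
Final memory blocks: [211,242,59] [369] [337] [389] [179,187] [500] [406] [389] [204,199] [458].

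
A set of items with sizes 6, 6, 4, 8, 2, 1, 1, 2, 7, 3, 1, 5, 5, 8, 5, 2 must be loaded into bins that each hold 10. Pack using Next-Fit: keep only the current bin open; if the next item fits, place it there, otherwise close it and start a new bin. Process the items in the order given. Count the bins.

9 bins

6 → bin 1 (remaining 4)
6 → bin 2 (remaining 4)
4 → bin 2 (remaining 0)
8 → bin 3 (remaining 2)
2 → bin 3 (remaining 0)
1 → bin 4 (remaining 9)
1 → bin 4 (remaining 8)
2 → bin 4 (remaining 6)
7 → bin 5 (remaining 3)
3 → bin 5 (remaining 0)
1 → bin 6 (remaining 9)
5 → bin 6 (remaining 4)
5 → bin 7 (remaining 5)
8 → bin 8 (remaining 2)
5 → bin 9 (remaining 5)
2 → bin 9 (remaining 3)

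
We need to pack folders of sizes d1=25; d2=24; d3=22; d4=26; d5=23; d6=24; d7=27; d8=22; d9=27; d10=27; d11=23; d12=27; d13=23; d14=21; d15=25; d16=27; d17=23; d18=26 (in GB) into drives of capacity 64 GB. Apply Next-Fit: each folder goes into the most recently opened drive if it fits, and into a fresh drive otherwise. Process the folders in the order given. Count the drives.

9

d1 (25 GB) → drive 1 (remaining 39 GB)
d2 (24 GB) → drive 1 (remaining 15 GB)
d3 (22 GB) → drive 2 (remaining 42 GB)
d4 (26 GB) → drive 2 (remaining 16 GB)
d5 (23 GB) → drive 3 (remaining 41 GB)
d6 (24 GB) → drive 3 (remaining 17 GB)
d7 (27 GB) → drive 4 (remaining 37 GB)
d8 (22 GB) → drive 4 (remaining 15 GB)
d9 (27 GB) → drive 5 (remaining 37 GB)
d10 (27 GB) → drive 5 (remaining 10 GB)
d11 (23 GB) → drive 6 (remaining 41 GB)
d12 (27 GB) → drive 6 (remaining 14 GB)
d13 (23 GB) → drive 7 (remaining 41 GB)
d14 (21 GB) → drive 7 (remaining 20 GB)
d15 (25 GB) → drive 8 (remaining 39 GB)
d16 (27 GB) → drive 8 (remaining 12 GB)
d17 (23 GB) → drive 9 (remaining 41 GB)
d18 (26 GB) → drive 9 (remaining 15 GB)
Final drives: [25,24] [22,26] [23,24] [27,22] [27,27] [23,27] [23,21] [25,27] [23,26].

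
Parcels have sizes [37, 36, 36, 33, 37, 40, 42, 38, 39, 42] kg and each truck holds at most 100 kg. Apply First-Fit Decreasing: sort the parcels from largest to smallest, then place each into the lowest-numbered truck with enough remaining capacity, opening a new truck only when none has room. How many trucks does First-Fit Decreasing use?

Sorted descending: 42, 42, 40, 39, 38, 37, 37, 36, 36, 33.
42 kg → truck 1 (remaining 58 kg)
42 kg → truck 1 (remaining 16 kg)
40 kg → truck 2 (remaining 60 kg)
39 kg → truck 2 (remaining 21 kg)
38 kg → truck 3 (remaining 62 kg)
37 kg → truck 3 (remaining 25 kg)
37 kg → truck 4 (remaining 63 kg)
36 kg → truck 4 (remaining 27 kg)
36 kg → truck 5 (remaining 64 kg)
33 kg → truck 5 (remaining 31 kg)

5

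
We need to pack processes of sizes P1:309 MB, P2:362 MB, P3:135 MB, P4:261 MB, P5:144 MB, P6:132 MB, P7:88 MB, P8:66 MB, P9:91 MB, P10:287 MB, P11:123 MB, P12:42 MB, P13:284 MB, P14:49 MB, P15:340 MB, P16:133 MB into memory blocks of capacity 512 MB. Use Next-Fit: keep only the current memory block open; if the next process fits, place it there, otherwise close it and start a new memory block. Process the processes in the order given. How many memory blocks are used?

Put P1 (309 MB) in memory block 1; 203 MB remain.
Put P2 (362 MB) in memory block 2; 150 MB remain.
Put P3 (135 MB) in memory block 2; 15 MB remain.
Put P4 (261 MB) in memory block 3; 251 MB remain.
Put P5 (144 MB) in memory block 3; 107 MB remain.
Put P6 (132 MB) in memory block 4; 380 MB remain.
Put P7 (88 MB) in memory block 4; 292 MB remain.
Put P8 (66 MB) in memory block 4; 226 MB remain.
Put P9 (91 MB) in memory block 4; 135 MB remain.
Put P10 (287 MB) in memory block 5; 225 MB remain.
Put P11 (123 MB) in memory block 5; 102 MB remain.
Put P12 (42 MB) in memory block 5; 60 MB remain.
Put P13 (284 MB) in memory block 6; 228 MB remain.
Put P14 (49 MB) in memory block 6; 179 MB remain.
Put P15 (340 MB) in memory block 7; 172 MB remain.
Put P16 (133 MB) in memory block 7; 39 MB remain.

7 memory blocks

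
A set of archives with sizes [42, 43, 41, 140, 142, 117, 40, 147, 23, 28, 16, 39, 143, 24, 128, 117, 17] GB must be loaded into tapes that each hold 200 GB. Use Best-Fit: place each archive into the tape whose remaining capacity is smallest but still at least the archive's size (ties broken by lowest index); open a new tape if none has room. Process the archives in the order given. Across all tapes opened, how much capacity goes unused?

42 GB → tape 1 (remaining 158 GB)
43 GB → tape 1 (remaining 115 GB)
41 GB → tape 1 (remaining 74 GB)
140 GB → tape 2 (remaining 60 GB)
142 GB → tape 3 (remaining 58 GB)
117 GB → tape 4 (remaining 83 GB)
40 GB → tape 3 (remaining 18 GB)
147 GB → tape 5 (remaining 53 GB)
23 GB → tape 5 (remaining 30 GB)
28 GB → tape 5 (remaining 2 GB)
16 GB → tape 3 (remaining 2 GB)
39 GB → tape 2 (remaining 21 GB)
143 GB → tape 6 (remaining 57 GB)
24 GB → tape 6 (remaining 33 GB)
128 GB → tape 7 (remaining 72 GB)
117 GB → tape 8 (remaining 83 GB)
17 GB → tape 2 (remaining 4 GB)
8 tapes × 200 GB = 1600 GB; used 1247 GB; unused 353 GB.

353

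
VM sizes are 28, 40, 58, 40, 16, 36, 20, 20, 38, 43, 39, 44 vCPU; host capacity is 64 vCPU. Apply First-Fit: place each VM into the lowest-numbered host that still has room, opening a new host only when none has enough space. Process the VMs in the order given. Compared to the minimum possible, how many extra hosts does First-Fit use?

1

First-Fit: [28,16,20] [40,20] [58] [40] [36] [38] [43] [39] [44] → 9 hosts.
8 VMs exceed 32 vCPU (half the capacity), and no two of those can share a host, so at least 8 hosts are needed.
An optimal packing achieves that bound: [58] [44,20] [43,20] [40,16] [40] [39] [38] [36,28] → 8 hosts.
Excess: 9 − 8 = 1.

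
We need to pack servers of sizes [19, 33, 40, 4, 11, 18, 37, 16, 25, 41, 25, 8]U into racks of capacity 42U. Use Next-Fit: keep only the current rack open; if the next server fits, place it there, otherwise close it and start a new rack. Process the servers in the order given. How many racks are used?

19U → rack 1 (remaining 23U)
33U → rack 2 (remaining 9U)
40U → rack 3 (remaining 2U)
4U → rack 4 (remaining 38U)
11U → rack 4 (remaining 27U)
18U → rack 4 (remaining 9U)
37U → rack 5 (remaining 5U)
16U → rack 6 (remaining 26U)
25U → rack 6 (remaining 1U)
41U → rack 7 (remaining 1U)
25U → rack 8 (remaining 17U)
8U → rack 8 (remaining 9U)
Final racks: [19] [33] [40] [4,11,18] [37] [16,25] [41] [25,8].

8 racks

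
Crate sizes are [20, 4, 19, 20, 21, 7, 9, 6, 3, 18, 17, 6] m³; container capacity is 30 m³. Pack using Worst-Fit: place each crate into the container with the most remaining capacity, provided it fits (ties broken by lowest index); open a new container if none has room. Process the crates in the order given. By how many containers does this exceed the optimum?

Worst-Fit: [20,4,3] [19,7] [20,9] [21,6] [18] [17,6] → 6 containers.
6 crates exceed 15 m³ (half the capacity), and no two of those can share a container, so at least 6 containers are needed.
So 6 is already optimal.

0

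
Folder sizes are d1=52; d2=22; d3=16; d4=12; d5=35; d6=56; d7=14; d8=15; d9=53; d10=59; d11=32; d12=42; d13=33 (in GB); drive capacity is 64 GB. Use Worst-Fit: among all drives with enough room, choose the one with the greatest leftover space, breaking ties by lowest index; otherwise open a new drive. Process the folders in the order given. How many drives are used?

9

Put d1 (52 GB) in drive 1; 12 GB remain.
Put d2 (22 GB) in drive 2; 42 GB remain.
Put d3 (16 GB) in drive 2; 26 GB remain.
Put d4 (12 GB) in drive 2; 14 GB remain.
Put d5 (35 GB) in drive 3; 29 GB remain.
Put d6 (56 GB) in drive 4; 8 GB remain.
Put d7 (14 GB) in drive 3; 15 GB remain.
Put d8 (15 GB) in drive 3; 0 GB remain.
Put d9 (53 GB) in drive 5; 11 GB remain.
Put d10 (59 GB) in drive 6; 5 GB remain.
Put d11 (32 GB) in drive 7; 32 GB remain.
Put d12 (42 GB) in drive 8; 22 GB remain.
Put d13 (33 GB) in drive 9; 31 GB remain.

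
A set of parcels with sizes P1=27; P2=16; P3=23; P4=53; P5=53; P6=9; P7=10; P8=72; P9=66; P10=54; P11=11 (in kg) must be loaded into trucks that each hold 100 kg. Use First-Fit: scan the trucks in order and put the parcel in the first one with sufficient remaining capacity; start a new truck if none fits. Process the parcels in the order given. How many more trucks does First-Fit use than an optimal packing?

First-Fit: [27,16,23,9,10,11] [53] [53] [72] [66] [54] → 6 trucks.
5 parcels exceed 50 kg (half the capacity), and no two of those can share a truck, so at least 5 trucks are needed.
An optimal packing achieves that bound: [72,27] [66,23,11] [54,16,10,9] [53] [53] → 5 trucks.
Excess: 6 − 5 = 1.

1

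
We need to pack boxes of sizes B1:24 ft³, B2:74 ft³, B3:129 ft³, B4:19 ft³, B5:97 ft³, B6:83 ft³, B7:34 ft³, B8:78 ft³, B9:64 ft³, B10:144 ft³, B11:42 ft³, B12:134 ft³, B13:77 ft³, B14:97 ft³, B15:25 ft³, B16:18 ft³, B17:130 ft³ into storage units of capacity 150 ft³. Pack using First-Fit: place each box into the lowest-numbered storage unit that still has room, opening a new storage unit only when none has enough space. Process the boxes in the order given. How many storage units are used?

B1 (24 ft³) → storage unit 1 (remaining 126 ft³)
B2 (74 ft³) → storage unit 1 (remaining 52 ft³)
B3 (129 ft³) → storage unit 2 (remaining 21 ft³)
B4 (19 ft³) → storage unit 1 (remaining 33 ft³)
B5 (97 ft³) → storage unit 3 (remaining 53 ft³)
B6 (83 ft³) → storage unit 4 (remaining 67 ft³)
B7 (34 ft³) → storage unit 3 (remaining 19 ft³)
B8 (78 ft³) → storage unit 5 (remaining 72 ft³)
B9 (64 ft³) → storage unit 4 (remaining 3 ft³)
B10 (144 ft³) → storage unit 6 (remaining 6 ft³)
B11 (42 ft³) → storage unit 5 (remaining 30 ft³)
B12 (134 ft³) → storage unit 7 (remaining 16 ft³)
B13 (77 ft³) → storage unit 8 (remaining 73 ft³)
B14 (97 ft³) → storage unit 9 (remaining 53 ft³)
B15 (25 ft³) → storage unit 1 (remaining 8 ft³)
B16 (18 ft³) → storage unit 2 (remaining 3 ft³)
B17 (130 ft³) → storage unit 10 (remaining 20 ft³)
Final storage units: [24,74,19,25] [129,18] [97,34] [83,64] [78,42] [144] [134] [77] [97] [130].

10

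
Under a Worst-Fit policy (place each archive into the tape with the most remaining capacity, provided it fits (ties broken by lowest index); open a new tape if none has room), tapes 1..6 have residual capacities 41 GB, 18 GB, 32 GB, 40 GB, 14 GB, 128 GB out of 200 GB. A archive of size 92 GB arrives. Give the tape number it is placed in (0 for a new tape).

6

Tapes with room: tape 6 (128 GB).
Most room is tape 6 with 128 GB free.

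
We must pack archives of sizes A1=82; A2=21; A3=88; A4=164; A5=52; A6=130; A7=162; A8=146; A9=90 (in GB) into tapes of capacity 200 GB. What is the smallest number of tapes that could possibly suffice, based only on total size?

5

Total size = 82 + 21 + 88 + 164 + 52 + 130 + 162 + 146 + 90 = 935 GB.
⌈935 / 200⌉ = 5.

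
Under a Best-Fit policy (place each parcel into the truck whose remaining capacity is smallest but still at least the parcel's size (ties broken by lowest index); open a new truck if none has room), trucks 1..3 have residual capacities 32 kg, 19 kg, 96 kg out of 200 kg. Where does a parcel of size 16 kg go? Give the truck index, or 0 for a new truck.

Trucks with room: truck 1 (32 kg), truck 2 (19 kg), truck 3 (96 kg).
Tightest fit is truck 2 with 19 kg free.

2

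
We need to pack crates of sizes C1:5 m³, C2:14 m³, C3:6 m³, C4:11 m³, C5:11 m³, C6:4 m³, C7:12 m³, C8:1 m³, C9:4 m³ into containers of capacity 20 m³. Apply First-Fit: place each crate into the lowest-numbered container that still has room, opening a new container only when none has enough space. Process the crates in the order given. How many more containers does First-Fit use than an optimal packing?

First-Fit: [5,14,1] [6,11] [11,4,4] [12] → 4 containers.
Total size 68 m³; any packing needs at least ⌈68/20⌉ = 4 containers.
So 4 is already optimal.

0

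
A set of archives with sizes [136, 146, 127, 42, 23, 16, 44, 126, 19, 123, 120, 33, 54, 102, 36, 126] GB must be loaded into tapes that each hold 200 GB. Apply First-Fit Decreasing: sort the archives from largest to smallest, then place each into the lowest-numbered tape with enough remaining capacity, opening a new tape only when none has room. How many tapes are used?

8 tapes

Sorted descending: 146, 136, 127, 126, 126, 123, 120, 102, 54, 44, 42, 36, 33, 23, 19, 16.
146 GB → tape 1 (remaining 54 GB)
136 GB → tape 2 (remaining 64 GB)
127 GB → tape 3 (remaining 73 GB)
126 GB → tape 4 (remaining 74 GB)
126 GB → tape 5 (remaining 74 GB)
123 GB → tape 6 (remaining 77 GB)
120 GB → tape 7 (remaining 80 GB)
102 GB → tape 8 (remaining 98 GB)
54 GB → tape 1 (remaining 0 GB)
44 GB → tape 2 (remaining 20 GB)
42 GB → tape 3 (remaining 31 GB)
36 GB → tape 4 (remaining 38 GB)
33 GB → tape 4 (remaining 5 GB)
23 GB → tape 3 (remaining 8 GB)
19 GB → tape 2 (remaining 1 GB)
16 GB → tape 5 (remaining 58 GB)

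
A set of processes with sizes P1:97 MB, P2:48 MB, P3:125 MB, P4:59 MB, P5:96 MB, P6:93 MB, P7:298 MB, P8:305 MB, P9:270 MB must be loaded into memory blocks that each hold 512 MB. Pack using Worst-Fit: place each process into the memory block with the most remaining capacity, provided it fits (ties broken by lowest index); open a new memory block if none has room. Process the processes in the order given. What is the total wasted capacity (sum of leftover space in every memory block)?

657

memory block 1: place P1 (97 MB), 415 MB left
memory block 1: place P2 (48 MB), 367 MB left
memory block 1: place P3 (125 MB), 242 MB left
memory block 1: place P4 (59 MB), 183 MB left
memory block 1: place P5 (96 MB), 87 MB left
memory block 2: place P6 (93 MB), 419 MB left
memory block 2: place P7 (298 MB), 121 MB left
memory block 3: place P8 (305 MB), 207 MB left
memory block 4: place P9 (270 MB), 242 MB left
4 memory blocks × 512 MB = 2048 MB; used 1391 MB; unused 657 MB.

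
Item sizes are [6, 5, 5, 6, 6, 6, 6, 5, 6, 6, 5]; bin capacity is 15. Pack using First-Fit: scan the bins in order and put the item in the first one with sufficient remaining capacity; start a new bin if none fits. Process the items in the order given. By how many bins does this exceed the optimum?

First-Fit: [6,5] [5,6] [6,6] [6,5] [6,6] [5] → 6 bins.
Total size 62; any packing needs at least ⌈62/15⌉ = 5 bins.
An optimal packing achieves that bound: [6,6] [6,6] [6,6] [6,5] [5,5,5] → 5 bins.
Excess: 6 − 5 = 1.

1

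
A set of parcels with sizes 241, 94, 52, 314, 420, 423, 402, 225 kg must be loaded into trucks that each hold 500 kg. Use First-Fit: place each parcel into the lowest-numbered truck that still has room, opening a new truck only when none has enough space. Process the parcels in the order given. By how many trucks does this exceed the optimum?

First-Fit: [241,94,52] [314] [420] [423] [402] [225] → 6 trucks.
Total size 2171 kg; any packing needs at least ⌈2171/500⌉ = 5 trucks.
An optimal packing achieves that bound: [423,52] [420] [402,94] [314] [241,225] → 5 trucks.
Excess: 6 − 5 = 1.

1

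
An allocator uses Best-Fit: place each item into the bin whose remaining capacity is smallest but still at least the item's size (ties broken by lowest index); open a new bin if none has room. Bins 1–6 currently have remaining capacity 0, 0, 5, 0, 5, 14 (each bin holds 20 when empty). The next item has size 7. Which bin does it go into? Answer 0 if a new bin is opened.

6

Bins with room: bin 6 (14).
Tightest fit is bin 6 with 14 free.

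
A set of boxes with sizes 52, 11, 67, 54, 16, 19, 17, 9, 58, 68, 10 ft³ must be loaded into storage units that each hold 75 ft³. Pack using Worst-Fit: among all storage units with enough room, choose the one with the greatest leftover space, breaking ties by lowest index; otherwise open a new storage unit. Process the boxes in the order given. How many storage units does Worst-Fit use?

52 ft³ → storage unit 1 (remaining 23 ft³)
11 ft³ → storage unit 1 (remaining 12 ft³)
67 ft³ → storage unit 2 (remaining 8 ft³)
54 ft³ → storage unit 3 (remaining 21 ft³)
16 ft³ → storage unit 3 (remaining 5 ft³)
19 ft³ → storage unit 4 (remaining 56 ft³)
17 ft³ → storage unit 4 (remaining 39 ft³)
9 ft³ → storage unit 4 (remaining 30 ft³)
58 ft³ → storage unit 5 (remaining 17 ft³)
68 ft³ → storage unit 6 (remaining 7 ft³)
10 ft³ → storage unit 4 (remaining 20 ft³)
Final storage units: [52,11] [67] [54,16] [19,17,9,10] [58] [68].

6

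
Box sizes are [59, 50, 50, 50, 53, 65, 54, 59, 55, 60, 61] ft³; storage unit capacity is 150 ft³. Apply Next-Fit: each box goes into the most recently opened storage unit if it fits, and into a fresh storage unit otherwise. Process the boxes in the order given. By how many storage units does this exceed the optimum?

1

Next-Fit: [59,50] [50,50] [53,65] [54,59] [55,60] [61] → 6 storage units.
Total size 616 ft³; any packing needs at least ⌈616/150⌉ = 5 storage units.
An optimal packing achieves that bound: [65,61] [60,59] [59,55] [54,53] [50,50,50] → 5 storage units.
Excess: 6 − 5 = 1.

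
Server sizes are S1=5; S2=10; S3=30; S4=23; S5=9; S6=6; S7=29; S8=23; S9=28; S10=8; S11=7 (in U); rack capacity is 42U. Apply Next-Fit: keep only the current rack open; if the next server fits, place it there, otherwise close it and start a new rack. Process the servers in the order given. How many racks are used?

S1 (5U) → rack 1 (remaining 37U)
S2 (10U) → rack 1 (remaining 27U)
S3 (30U) → rack 2 (remaining 12U)
S4 (23U) → rack 3 (remaining 19U)
S5 (9U) → rack 3 (remaining 10U)
S6 (6U) → rack 3 (remaining 4U)
S7 (29U) → rack 4 (remaining 13U)
S8 (23U) → rack 5 (remaining 19U)
S9 (28U) → rack 6 (remaining 14U)
S10 (8U) → rack 6 (remaining 6U)
S11 (7U) → rack 7 (remaining 35U)
Final racks: [5,10] [30] [23,9,6] [29] [23] [28,8] [7].

7 racks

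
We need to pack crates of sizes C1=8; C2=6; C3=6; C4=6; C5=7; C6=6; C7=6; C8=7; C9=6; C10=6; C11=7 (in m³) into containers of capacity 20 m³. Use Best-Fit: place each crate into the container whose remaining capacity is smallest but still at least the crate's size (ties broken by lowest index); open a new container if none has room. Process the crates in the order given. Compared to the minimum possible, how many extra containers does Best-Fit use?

Best-Fit: [8,6,6] [6,7,6] [6,7,6] [6,7] → 4 containers.
Total size 71 m³; any packing needs at least ⌈71/20⌉ = 4 containers.
So 4 is already optimal.

0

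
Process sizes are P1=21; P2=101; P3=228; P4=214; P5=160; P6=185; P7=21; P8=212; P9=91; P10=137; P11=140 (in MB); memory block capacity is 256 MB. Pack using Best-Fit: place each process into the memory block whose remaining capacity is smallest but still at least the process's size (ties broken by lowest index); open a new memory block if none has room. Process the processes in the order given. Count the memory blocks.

Put P1 (21 MB) in memory block 1; 235 MB remain.
Put P2 (101 MB) in memory block 1; 134 MB remain.
Put P3 (228 MB) in memory block 2; 28 MB remain.
Put P4 (214 MB) in memory block 3; 42 MB remain.
Put P5 (160 MB) in memory block 4; 96 MB remain.
Put P6 (185 MB) in memory block 5; 71 MB remain.
Put P7 (21 MB) in memory block 2; 7 MB remain.
Put P8 (212 MB) in memory block 6; 44 MB remain.
Put P9 (91 MB) in memory block 4; 5 MB remain.
Put P10 (137 MB) in memory block 7; 119 MB remain.
Put P11 (140 MB) in memory block 8; 116 MB remain.

8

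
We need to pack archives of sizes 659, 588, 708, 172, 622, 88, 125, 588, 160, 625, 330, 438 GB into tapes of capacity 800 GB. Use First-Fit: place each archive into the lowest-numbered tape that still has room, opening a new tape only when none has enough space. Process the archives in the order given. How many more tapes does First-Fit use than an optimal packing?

0

First-Fit: [659,88] [588,172] [708] [622,125] [588,160] [625] [330,438] → 7 tapes.
Total size 5103 GB; any packing needs at least ⌈5103/800⌉ = 7 tapes.
So 7 is already optimal.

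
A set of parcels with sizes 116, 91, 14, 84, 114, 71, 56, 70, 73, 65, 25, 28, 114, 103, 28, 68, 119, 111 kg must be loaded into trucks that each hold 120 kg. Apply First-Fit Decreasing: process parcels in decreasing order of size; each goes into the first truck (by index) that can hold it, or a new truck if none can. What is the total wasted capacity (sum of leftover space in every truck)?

330

Sorted descending: 119, 116, 114, 114, 111, 103, 91, 84, 73, 71, 70, 68, 65, 56, 28, 28, 25, 14.
truck 1: place 119 kg, 1 kg left
truck 2: place 116 kg, 4 kg left
truck 3: place 114 kg, 6 kg left
truck 4: place 114 kg, 6 kg left
truck 5: place 111 kg, 9 kg left
truck 6: place 103 kg, 17 kg left
truck 7: place 91 kg, 29 kg left
truck 8: place 84 kg, 36 kg left
truck 9: place 73 kg, 47 kg left
truck 10: place 71 kg, 49 kg left
truck 11: place 70 kg, 50 kg left
truck 12: place 68 kg, 52 kg left
truck 13: place 65 kg, 55 kg left
truck 14: place 56 kg, 64 kg left
truck 7: place 28 kg, 1 kg left
truck 8: place 28 kg, 8 kg left
truck 9: place 25 kg, 22 kg left
truck 6: place 14 kg, 3 kg left
14 trucks × 120 kg = 1680 kg; used 1350 kg; unused 330 kg.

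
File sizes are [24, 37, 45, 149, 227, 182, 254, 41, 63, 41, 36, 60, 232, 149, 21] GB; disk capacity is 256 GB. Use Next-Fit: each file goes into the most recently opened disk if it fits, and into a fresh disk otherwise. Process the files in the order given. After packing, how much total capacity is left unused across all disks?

Put 24 GB in disk 1; 232 GB remain.
Put 37 GB in disk 1; 195 GB remain.
Put 45 GB in disk 1; 150 GB remain.
Put 149 GB in disk 1; 1 GB remain.
Put 227 GB in disk 2; 29 GB remain.
Put 182 GB in disk 3; 74 GB remain.
Put 254 GB in disk 4; 2 GB remain.
Put 41 GB in disk 5; 215 GB remain.
Put 63 GB in disk 5; 152 GB remain.
Put 41 GB in disk 5; 111 GB remain.
Put 36 GB in disk 5; 75 GB remain.
Put 60 GB in disk 5; 15 GB remain.
Put 232 GB in disk 6; 24 GB remain.
Put 149 GB in disk 7; 107 GB remain.
Put 21 GB in disk 7; 86 GB remain.
7 disks × 256 GB = 1792 GB; used 1561 GB; unused 231 GB.

231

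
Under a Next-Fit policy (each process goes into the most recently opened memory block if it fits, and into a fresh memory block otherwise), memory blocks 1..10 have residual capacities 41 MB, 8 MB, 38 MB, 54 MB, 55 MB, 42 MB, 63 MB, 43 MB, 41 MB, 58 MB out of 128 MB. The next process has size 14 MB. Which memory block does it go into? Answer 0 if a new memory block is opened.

Next-Fit only looks at memory block 10, which has 58 MB free.
14 MB fits there.

10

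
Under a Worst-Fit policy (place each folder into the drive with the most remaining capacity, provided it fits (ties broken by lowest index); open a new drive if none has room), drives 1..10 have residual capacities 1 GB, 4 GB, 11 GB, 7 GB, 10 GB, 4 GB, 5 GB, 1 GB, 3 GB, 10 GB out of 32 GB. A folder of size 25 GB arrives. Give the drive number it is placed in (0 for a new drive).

No drive has ≥ 25 GB free, so a new drive is opened.

0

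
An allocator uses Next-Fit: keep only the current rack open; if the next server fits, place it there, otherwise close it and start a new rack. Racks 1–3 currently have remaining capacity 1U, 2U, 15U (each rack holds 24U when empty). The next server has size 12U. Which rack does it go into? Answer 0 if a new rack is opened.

Next-Fit only looks at rack 3, which has 15U free.
12U fits there.

3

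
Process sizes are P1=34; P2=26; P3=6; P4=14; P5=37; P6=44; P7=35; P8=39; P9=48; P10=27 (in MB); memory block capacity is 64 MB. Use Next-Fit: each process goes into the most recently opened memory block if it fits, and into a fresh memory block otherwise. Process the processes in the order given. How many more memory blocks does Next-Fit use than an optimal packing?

Next-Fit: [34,26] [6,14,37] [44] [35] [39] [48] [27] → 7 memory blocks.
6 processes exceed 32 MB (half the capacity), and no two of those can share a memory block, so at least 6 memory blocks are needed.
An optimal packing achieves that bound: [48,14] [44,6] [39] [37,27] [35,26] [34] → 6 memory blocks.
Excess: 7 − 6 = 1.

1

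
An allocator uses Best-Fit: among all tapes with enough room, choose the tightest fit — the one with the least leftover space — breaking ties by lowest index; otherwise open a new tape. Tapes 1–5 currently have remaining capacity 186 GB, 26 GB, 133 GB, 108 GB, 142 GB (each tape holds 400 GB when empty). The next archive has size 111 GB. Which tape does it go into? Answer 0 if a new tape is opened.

Tapes with room: tape 1 (186 GB), tape 3 (133 GB), tape 5 (142 GB).
Tightest fit is tape 3 with 133 GB free.

3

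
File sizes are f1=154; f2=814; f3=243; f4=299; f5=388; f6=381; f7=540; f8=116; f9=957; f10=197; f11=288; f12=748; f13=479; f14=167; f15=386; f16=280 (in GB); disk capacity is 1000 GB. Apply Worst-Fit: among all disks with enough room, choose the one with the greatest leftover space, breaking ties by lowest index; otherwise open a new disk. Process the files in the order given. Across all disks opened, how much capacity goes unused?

563

disk 1: place f1 (154 GB), 846 GB left
disk 1: place f2 (814 GB), 32 GB left
disk 2: place f3 (243 GB), 757 GB left
disk 2: place f4 (299 GB), 458 GB left
disk 2: place f5 (388 GB), 70 GB left
disk 3: place f6 (381 GB), 619 GB left
disk 3: place f7 (540 GB), 79 GB left
disk 4: place f8 (116 GB), 884 GB left
disk 5: place f9 (957 GB), 43 GB left
disk 4: place f10 (197 GB), 687 GB left
disk 4: place f11 (288 GB), 399 GB left
disk 6: place f12 (748 GB), 252 GB left
disk 7: place f13 (479 GB), 521 GB left
disk 7: place f14 (167 GB), 354 GB left
disk 4: place f15 (386 GB), 13 GB left
disk 7: place f16 (280 GB), 74 GB left
7 disks × 1000 GB = 7000 GB; used 6437 GB; unused 563 GB.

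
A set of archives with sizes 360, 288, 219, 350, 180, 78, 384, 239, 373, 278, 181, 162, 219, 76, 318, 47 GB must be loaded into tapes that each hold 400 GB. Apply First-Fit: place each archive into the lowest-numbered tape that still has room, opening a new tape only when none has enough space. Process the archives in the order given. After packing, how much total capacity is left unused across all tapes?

tape 1: place 360 GB, 40 GB left
tape 2: place 288 GB, 112 GB left
tape 3: place 219 GB, 181 GB left
tape 4: place 350 GB, 50 GB left
tape 3: place 180 GB, 1 GB left
tape 2: place 78 GB, 34 GB left
tape 5: place 384 GB, 16 GB left
tape 6: place 239 GB, 161 GB left
tape 7: place 373 GB, 27 GB left
tape 8: place 278 GB, 122 GB left
tape 9: place 181 GB, 219 GB left
tape 9: place 162 GB, 57 GB left
tape 10: place 219 GB, 181 GB left
tape 6: place 76 GB, 85 GB left
tape 11: place 318 GB, 82 GB left
tape 4: place 47 GB, 3 GB left
11 tapes × 400 GB = 4400 GB; used 3752 GB; unused 648 GB.

648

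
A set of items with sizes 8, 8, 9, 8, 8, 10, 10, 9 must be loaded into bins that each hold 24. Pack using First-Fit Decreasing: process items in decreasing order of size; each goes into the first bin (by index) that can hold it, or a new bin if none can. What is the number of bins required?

Sorted descending: 10, 10, 9, 9, 8, 8, 8, 8.
bin 1: place 10, 14 left
bin 1: place 10, 4 left
bin 2: place 9, 15 left
bin 2: place 9, 6 left
bin 3: place 8, 16 left
bin 3: place 8, 8 left
bin 3: place 8, 0 left
bin 4: place 8, 16 left

4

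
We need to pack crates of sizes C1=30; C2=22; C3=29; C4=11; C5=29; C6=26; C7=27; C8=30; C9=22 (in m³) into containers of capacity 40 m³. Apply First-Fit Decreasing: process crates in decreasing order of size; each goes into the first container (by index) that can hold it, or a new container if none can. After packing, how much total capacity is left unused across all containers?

94

Sorted descending: 30, 30, 29, 29, 27, 26, 22, 22, 11.
Put 30 m³ in container 1; 10 m³ remain.
Put 30 m³ in container 2; 10 m³ remain.
Put 29 m³ in container 3; 11 m³ remain.
Put 29 m³ in container 4; 11 m³ remain.
Put 27 m³ in container 5; 13 m³ remain.
Put 26 m³ in container 6; 14 m³ remain.
Put 22 m³ in container 7; 18 m³ remain.
Put 22 m³ in container 8; 18 m³ remain.
Put 11 m³ in container 3; 0 m³ remain.
8 containers × 40 m³ = 320 m³; used 226 m³; unused 94 m³.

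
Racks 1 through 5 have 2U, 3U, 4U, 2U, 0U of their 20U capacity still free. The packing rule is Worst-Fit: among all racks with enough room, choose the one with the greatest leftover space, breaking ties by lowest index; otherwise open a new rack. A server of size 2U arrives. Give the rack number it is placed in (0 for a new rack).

Racks with room: rack 1 (2U), rack 2 (3U), rack 3 (4U), rack 4 (2U).
Most room is rack 3 with 4U free.

3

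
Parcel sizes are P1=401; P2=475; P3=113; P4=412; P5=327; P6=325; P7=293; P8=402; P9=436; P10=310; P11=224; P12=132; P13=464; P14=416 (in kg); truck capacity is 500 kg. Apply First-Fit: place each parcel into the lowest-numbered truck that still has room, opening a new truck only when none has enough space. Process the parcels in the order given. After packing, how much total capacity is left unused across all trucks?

1270

Put P1 (401 kg) in truck 1; 99 kg remain.
Put P2 (475 kg) in truck 2; 25 kg remain.
Put P3 (113 kg) in truck 3; 387 kg remain.
Put P4 (412 kg) in truck 4; 88 kg remain.
Put P5 (327 kg) in truck 3; 60 kg remain.
Put P6 (325 kg) in truck 5; 175 kg remain.
Put P7 (293 kg) in truck 6; 207 kg remain.
Put P8 (402 kg) in truck 7; 98 kg remain.
Put P9 (436 kg) in truck 8; 64 kg remain.
Put P10 (310 kg) in truck 9; 190 kg remain.
Put P11 (224 kg) in truck 10; 276 kg remain.
Put P12 (132 kg) in truck 5; 43 kg remain.
Put P13 (464 kg) in truck 11; 36 kg remain.
Put P14 (416 kg) in truck 12; 84 kg remain.
12 trucks × 500 kg = 6000 kg; used 4730 kg; unused 1270 kg.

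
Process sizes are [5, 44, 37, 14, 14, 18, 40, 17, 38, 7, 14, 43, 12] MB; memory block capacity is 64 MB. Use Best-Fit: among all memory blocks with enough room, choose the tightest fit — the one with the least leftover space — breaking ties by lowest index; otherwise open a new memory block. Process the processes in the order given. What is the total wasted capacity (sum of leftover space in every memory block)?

memory block 1: place 5 MB, 59 MB left
memory block 1: place 44 MB, 15 MB left
memory block 2: place 37 MB, 27 MB left
memory block 1: place 14 MB, 1 MB left
memory block 2: place 14 MB, 13 MB left
memory block 3: place 18 MB, 46 MB left
memory block 3: place 40 MB, 6 MB left
memory block 4: place 17 MB, 47 MB left
memory block 4: place 38 MB, 9 MB left
memory block 4: place 7 MB, 2 MB left
memory block 5: place 14 MB, 50 MB left
memory block 5: place 43 MB, 7 MB left
memory block 2: place 12 MB, 1 MB left
5 memory blocks × 64 MB = 320 MB; used 303 MB; unused 17 MB.

17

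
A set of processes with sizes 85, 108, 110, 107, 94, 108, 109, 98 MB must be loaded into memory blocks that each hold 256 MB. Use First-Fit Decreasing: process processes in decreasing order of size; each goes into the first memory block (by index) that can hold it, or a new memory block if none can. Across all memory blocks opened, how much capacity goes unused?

Sorted descending: 110, 109, 108, 108, 107, 98, 94, 85.
110 MB → memory block 1 (remaining 146 MB)
109 MB → memory block 1 (remaining 37 MB)
108 MB → memory block 2 (remaining 148 MB)
108 MB → memory block 2 (remaining 40 MB)
107 MB → memory block 3 (remaining 149 MB)
98 MB → memory block 3 (remaining 51 MB)
94 MB → memory block 4 (remaining 162 MB)
85 MB → memory block 4 (remaining 77 MB)
4 memory blocks × 256 MB = 1024 MB; used 819 MB; unused 205 MB.

205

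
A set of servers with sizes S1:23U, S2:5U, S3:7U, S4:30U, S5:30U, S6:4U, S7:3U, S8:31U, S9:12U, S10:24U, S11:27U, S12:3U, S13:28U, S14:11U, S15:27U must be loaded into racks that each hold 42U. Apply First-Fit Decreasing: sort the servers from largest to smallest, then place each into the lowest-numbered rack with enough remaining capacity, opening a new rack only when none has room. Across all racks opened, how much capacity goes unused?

Sorted descending: 31, 30, 30, 28, 27, 27, 24, 23, 12, 11, 7, 5, 4, 3, 3.
31U → rack 1 (remaining 11U)
30U → rack 2 (remaining 12U)
30U → rack 3 (remaining 12U)
28U → rack 4 (remaining 14U)
27U → rack 5 (remaining 15U)
27U → rack 6 (remaining 15U)
24U → rack 7 (remaining 18U)
23U → rack 8 (remaining 19U)
12U → rack 2 (remaining 0U)
11U → rack 1 (remaining 0U)
7U → rack 3 (remaining 5U)
5U → rack 3 (remaining 0U)
4U → rack 4 (remaining 10U)
3U → rack 4 (remaining 7U)
3U → rack 4 (remaining 4U)
8 racks × 42U = 336U; used 265U; unused 71U.

71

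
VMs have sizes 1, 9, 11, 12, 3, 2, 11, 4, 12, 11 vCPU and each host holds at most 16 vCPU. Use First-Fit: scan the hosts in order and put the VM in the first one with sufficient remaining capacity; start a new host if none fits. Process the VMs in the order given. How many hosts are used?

6 hosts

Put 1 vCPU in host 1; 15 vCPU remain.
Put 9 vCPU in host 1; 6 vCPU remain.
Put 11 vCPU in host 2; 5 vCPU remain.
Put 12 vCPU in host 3; 4 vCPU remain.
Put 3 vCPU in host 1; 3 vCPU remain.
Put 2 vCPU in host 1; 1 vCPU remain.
Put 11 vCPU in host 4; 5 vCPU remain.
Put 4 vCPU in host 2; 1 vCPU remain.
Put 12 vCPU in host 5; 4 vCPU remain.
Put 11 vCPU in host 6; 5 vCPU remain.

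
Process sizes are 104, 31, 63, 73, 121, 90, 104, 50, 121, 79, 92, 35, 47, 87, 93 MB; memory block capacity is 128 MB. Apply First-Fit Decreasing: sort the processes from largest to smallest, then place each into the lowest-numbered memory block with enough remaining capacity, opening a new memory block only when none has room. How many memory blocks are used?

Sorted descending: 121, 121, 104, 104, 93, 92, 90, 87, 79, 73, 63, 50, 47, 35, 31.
121 MB → memory block 1 (remaining 7 MB)
121 MB → memory block 2 (remaining 7 MB)
104 MB → memory block 3 (remaining 24 MB)
104 MB → memory block 4 (remaining 24 MB)
93 MB → memory block 5 (remaining 35 MB)
92 MB → memory block 6 (remaining 36 MB)
90 MB → memory block 7 (remaining 38 MB)
87 MB → memory block 8 (remaining 41 MB)
79 MB → memory block 9 (remaining 49 MB)
73 MB → memory block 10 (remaining 55 MB)
63 MB → memory block 11 (remaining 65 MB)
50 MB → memory block 10 (remaining 5 MB)
47 MB → memory block 9 (remaining 2 MB)
35 MB → memory block 5 (remaining 0 MB)
31 MB → memory block 6 (remaining 5 MB)
Final memory blocks: [121] [121] [104] [104] [93,35] [92,31] [90] [87] [79,47] [73,50] [63].

11 memory blocks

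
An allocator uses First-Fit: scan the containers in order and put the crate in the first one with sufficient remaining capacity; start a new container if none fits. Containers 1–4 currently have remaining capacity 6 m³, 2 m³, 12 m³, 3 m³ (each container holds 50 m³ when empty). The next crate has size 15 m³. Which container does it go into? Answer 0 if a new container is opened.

0

No container has ≥ 15 m³ free, so a new container is opened.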